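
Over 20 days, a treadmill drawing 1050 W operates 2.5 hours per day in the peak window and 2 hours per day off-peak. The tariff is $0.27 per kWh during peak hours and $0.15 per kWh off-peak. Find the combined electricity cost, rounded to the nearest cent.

Peak energy = 1.05 kW × 2.5 h × 20 = 52.5 kWh
Off-peak energy = 1.05 kW × 2 h × 20 = 42 kWh
Cost = 52.5 × $0.27 + 42 × $0.15 = $14.175 + $6.3 = $20.48

$20.48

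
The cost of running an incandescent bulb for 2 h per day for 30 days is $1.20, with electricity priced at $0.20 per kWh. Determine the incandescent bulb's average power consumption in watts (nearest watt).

100 W

Energy = $1.20 ÷ $0.20/kWh = 6 kWh
Runtime = 2 h/day × 30 days = 60 h
Power = 6 kWh ÷ 60 h = 0.1 kW = 100 W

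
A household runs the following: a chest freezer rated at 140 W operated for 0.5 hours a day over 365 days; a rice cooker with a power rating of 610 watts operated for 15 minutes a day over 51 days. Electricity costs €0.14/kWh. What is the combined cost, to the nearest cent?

€4.67

chest freezer: Runtime = 0.5 h/day × 365 days = 182.5 h
chest freezer: 0.14 kW × 182.5 h = 25.55 kWh
rice cooker: Runtime = 15 min × 51 = 765 min = 12.75 h
rice cooker: 0.61 kW × 12.75 h = 7.7775 kWh
Total energy = 33.3275 kWh
Cost = 33.3275 × €0.14 = €4.67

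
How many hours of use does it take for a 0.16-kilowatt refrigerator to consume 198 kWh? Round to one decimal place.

Hours = 198 kWh ÷ 0.16 kW = 1237.5 h

1237.5 h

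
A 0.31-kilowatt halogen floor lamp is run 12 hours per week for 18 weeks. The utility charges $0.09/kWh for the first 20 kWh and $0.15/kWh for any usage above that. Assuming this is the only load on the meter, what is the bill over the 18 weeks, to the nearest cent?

$8.84

Runtime = 12 h/week × 18 weeks = 216 h
Energy = 0.31 kW × 216 h = 66.96 kWh
Tier 1 (0–20 kWh): 20 × $0.09 = $1.8
Above 20 kWh: 46.96 × $0.15 = $7.044
Bill = $8.84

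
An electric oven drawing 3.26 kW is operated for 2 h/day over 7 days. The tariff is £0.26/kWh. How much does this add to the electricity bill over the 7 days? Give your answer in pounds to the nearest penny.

£11.87

Runtime = 2 h/day × 7 days = 14 h
Energy = 3.26 kW × 14 h = 45.64 kWh
Cost = 45.64 kWh × £0.26/kWh = £11.87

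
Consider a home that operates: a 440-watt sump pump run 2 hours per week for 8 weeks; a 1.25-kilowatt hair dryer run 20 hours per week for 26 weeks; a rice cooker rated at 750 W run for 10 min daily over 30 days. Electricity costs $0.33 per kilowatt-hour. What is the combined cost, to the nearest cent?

sump pump: Runtime = 2 h/week × 8 weeks = 16 h
sump pump: 0.44 kW × 16 h = 7.04 kWh
hair dryer: Runtime = 20 h/week × 26 weeks = 520 h
hair dryer: 1.25 kW × 520 h = 650 kWh
rice cooker: Runtime = 10 min × 30 = 300 min = 5 h
rice cooker: 0.75 kW × 5 h = 3.75 kWh
Total energy = 660.79 kWh
Cost = 660.79 × $0.33 = $218.06

$218.06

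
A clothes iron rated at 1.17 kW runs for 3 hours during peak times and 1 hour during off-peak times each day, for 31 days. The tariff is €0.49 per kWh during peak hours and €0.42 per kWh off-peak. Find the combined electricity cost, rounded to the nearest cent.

Peak energy = 1.17 kW × 3 h × 31 = 108.81 kWh
Off-peak energy = 1.17 kW × 1 h × 31 = 36.27 kWh
Cost = 108.81 × €0.49 + 36.27 × €0.42 = €53.3169 + €15.2334 = €68.55

€68.55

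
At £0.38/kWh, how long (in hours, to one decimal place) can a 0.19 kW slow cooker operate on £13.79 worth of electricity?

Energy available = £13.79 ÷ £0.38/kWh = 36.2895 kWh
Hours = 36.2895 kWh ÷ 0.19 kW = 191.0 h

191.0 h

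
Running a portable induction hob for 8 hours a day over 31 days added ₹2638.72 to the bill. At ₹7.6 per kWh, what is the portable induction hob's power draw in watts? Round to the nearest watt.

1400 W

Energy = ₹2638.72 ÷ ₹7.6/kWh = 347.2 kWh
Runtime = 8 h/day × 31 days = 248 h
Power = 347.2 kWh ÷ 248 h = 1.4 kW = 1400 W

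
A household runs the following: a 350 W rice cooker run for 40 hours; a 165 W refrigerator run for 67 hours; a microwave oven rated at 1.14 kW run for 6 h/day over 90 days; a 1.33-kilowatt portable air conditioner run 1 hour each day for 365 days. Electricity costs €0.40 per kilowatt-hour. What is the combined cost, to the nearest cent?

rice cooker: 0.35 kW × 40 h = 14 kWh
refrigerator: 0.165 kW × 67 h = 11.055 kWh
microwave oven: Runtime = 6 h/day × 90 days = 540 h
microwave oven: 1.14 kW × 540 h = 615.6 kWh
portable air conditioner: Runtime = 1 h/day × 365 days = 365 h
portable air conditioner: 1.33 kW × 365 h = 485.45 kWh
Total energy = 1126.105 kWh
Cost = 1126.105 × €0.40 = €450.44

€450.44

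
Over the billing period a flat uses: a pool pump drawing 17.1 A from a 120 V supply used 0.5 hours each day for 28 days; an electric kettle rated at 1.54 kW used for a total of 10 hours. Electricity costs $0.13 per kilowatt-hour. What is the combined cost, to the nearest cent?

$5.74

pool pump: Power = 17.1 A × 120 V = 2052 W = 2.052 kW
pool pump: Runtime = 0.5 h/day × 28 days = 14 h
pool pump: 2.052 kW × 14 h = 28.728 kWh
electric kettle: 1.54 kW × 10 h = 15.4 kWh
Total energy = 44.128 kWh
Cost = 44.128 × $0.13 = $5.74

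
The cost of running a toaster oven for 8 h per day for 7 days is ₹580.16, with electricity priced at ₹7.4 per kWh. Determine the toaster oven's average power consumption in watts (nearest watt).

Energy = ₹580.16 ÷ ₹7.4/kWh = 78.4 kWh
Runtime = 8 h/day × 7 days = 56 h
Power = 78.4 kWh ÷ 56 h = 1.4 kW = 1400 W

1400 W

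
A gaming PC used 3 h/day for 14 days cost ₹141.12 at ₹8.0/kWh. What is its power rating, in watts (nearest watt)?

Energy = ₹141.12 ÷ ₹8.0/kWh = 17.64 kWh
Runtime = 3 h/day × 14 days = 42 h
Power = 17.64 kWh ÷ 42 h = 0.42 kW = 420 W

420 W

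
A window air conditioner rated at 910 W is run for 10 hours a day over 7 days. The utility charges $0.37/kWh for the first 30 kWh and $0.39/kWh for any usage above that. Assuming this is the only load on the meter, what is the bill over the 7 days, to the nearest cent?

$24.24

Runtime = 10 h/day × 7 days = 70 h
Energy = 0.91 kW × 70 h = 63.7 kWh
Tier 1 (0–30 kWh): 30 × $0.37 = $11.1
Above 30 kWh: 33.7 × $0.39 = $13.143
Bill = $24.24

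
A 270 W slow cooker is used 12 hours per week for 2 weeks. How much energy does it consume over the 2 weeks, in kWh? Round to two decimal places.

6.48 kWh

Runtime = 12 h/week × 2 weeks = 24 h
Energy = 0.27 kW × 24 h = 6.48 kWh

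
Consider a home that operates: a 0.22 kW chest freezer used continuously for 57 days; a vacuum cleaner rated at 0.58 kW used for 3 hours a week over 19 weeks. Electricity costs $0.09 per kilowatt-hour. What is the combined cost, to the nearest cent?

chest freezer: Runtime = 24 h × 57 = 1368 h
chest freezer: 0.22 kW × 1368 h = 300.96 kWh
vacuum cleaner: Runtime = 3 h/week × 19 weeks = 57 h
vacuum cleaner: 0.58 kW × 57 h = 33.06 kWh
Total energy = 334.02 kWh
Cost = 334.02 × $0.09 = $30.06

$30.06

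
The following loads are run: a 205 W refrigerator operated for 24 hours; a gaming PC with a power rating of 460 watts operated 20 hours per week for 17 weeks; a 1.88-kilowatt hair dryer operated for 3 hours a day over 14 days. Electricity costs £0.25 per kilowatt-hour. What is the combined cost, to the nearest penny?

£60.07

refrigerator: 0.205 kW × 24 h = 4.92 kWh
gaming PC: Runtime = 20 h/week × 17 weeks = 340 h
gaming PC: 0.46 kW × 340 h = 156.4 kWh
hair dryer: Runtime = 3 h/day × 14 days = 42 h
hair dryer: 1.88 kW × 42 h = 78.96 kWh
Total energy = 240.28 kWh
Cost = 240.28 × £0.25 = £60.07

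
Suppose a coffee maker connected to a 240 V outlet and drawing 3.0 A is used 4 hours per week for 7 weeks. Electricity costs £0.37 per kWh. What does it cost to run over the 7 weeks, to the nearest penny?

£7.46

Power = 3.0 A × 240 V = 720 W = 0.72 kW
Runtime = 4 h/week × 7 weeks = 28 h
Energy = 0.72 kW × 28 h = 20.16 kWh
Cost = 20.16 kWh × £0.37/kWh = £7.46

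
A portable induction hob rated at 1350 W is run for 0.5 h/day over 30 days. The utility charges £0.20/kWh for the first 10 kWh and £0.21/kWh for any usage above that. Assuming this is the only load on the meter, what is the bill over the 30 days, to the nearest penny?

£4.15

Runtime = 0.5 h/day × 30 days = 15 h
Energy = 1.35 kW × 15 h = 20.25 kWh
Tier 1 (0–10 kWh): 10 × £0.20 = £2
Above 10 kWh: 10.25 × £0.21 = £2.1525
Bill = £4.15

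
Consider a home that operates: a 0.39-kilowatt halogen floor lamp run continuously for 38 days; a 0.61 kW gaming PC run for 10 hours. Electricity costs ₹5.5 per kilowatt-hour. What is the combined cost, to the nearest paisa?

₹1989.79

halogen floor lamp: Runtime = 24 h × 38 = 912 h
halogen floor lamp: 0.39 kW × 912 h = 355.68 kWh
gaming PC: 0.61 kW × 10 h = 6.1 kWh
Total energy = 361.78 kWh
Cost = 361.78 × ₹5.5 = ₹1989.79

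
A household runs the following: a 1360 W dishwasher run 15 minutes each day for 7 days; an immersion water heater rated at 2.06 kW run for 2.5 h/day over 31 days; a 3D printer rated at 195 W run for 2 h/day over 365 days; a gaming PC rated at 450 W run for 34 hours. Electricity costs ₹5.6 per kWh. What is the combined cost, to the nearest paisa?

dishwasher: Runtime = 15 min × 7 = 105 min = 1.75 h
dishwasher: 1.36 kW × 1.75 h = 2.38 kWh
immersion water heater: Runtime = 2.5 h/day × 31 days = 77.5 h
immersion water heater: 2.06 kW × 77.5 h = 159.65 kWh
3D printer: Runtime = 2 h/day × 365 days = 730 h
3D printer: 0.195 kW × 730 h = 142.35 kWh
gaming PC: 0.45 kW × 34 h = 15.3 kWh
Total energy = 319.68 kWh
Cost = 319.68 × ₹5.6 = ₹1790.21

₹1790.21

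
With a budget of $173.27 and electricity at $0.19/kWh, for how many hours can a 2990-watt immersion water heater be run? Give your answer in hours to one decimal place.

305.0 h

Energy available = $173.27 ÷ $0.19/kWh = 911.9474 kWh
Hours = 911.9474 kWh ÷ 2.99 kW = 305.0 h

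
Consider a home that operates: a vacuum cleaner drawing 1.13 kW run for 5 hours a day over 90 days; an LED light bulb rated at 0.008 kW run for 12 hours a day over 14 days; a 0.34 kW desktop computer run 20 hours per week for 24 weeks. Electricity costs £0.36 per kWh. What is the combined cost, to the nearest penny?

£242.30

vacuum cleaner: Runtime = 5 h/day × 90 days = 450 h
vacuum cleaner: 1.13 kW × 450 h = 508.5 kWh
LED light bulb: Runtime = 12 h/day × 14 days = 168 h
LED light bulb: 0.008 kW × 168 h = 1.344 kWh
desktop computer: Runtime = 20 h/week × 24 weeks = 480 h
desktop computer: 0.34 kW × 480 h = 163.2 kWh
Total energy = 673.044 kWh
Cost = 673.044 × £0.36 = £242.30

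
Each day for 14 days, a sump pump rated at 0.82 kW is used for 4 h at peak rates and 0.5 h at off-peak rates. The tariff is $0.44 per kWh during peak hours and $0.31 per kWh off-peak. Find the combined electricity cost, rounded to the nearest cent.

$21.98

Peak energy = 0.82 kW × 4 h × 14 = 45.92 kWh
Off-peak energy = 0.82 kW × 0.5 h × 14 = 5.74 kWh
Cost = 45.92 × $0.44 + 5.74 × $0.31 = $20.2048 + $1.7794 = $21.98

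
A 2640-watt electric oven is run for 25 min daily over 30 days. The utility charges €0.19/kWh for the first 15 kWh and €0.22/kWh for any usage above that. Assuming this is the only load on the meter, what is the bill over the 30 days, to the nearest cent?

€6.81

Runtime = 25 min × 30 = 750 min = 12.5 h
Energy = 2.64 kW × 12.5 h = 33 kWh
Tier 1 (0–15 kWh): 15 × €0.19 = €2.85
Above 15 kWh: 18 × €0.22 = €3.96
Bill = €6.81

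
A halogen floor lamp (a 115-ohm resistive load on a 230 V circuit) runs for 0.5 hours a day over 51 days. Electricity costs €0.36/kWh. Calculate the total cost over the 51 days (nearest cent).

€4.22

Power = V²/R = 230²/115 = 460 W = 0.46 kW
Runtime = 0.5 h/day × 51 days = 25.5 h
Energy = 0.46 kW × 25.5 h = 11.73 kWh
Cost = 11.73 kWh × €0.36/kWh = €4.22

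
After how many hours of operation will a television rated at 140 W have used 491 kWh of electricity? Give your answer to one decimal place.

3507.1 h

Hours = 491 kWh ÷ 0.14 kW = 3507.1 h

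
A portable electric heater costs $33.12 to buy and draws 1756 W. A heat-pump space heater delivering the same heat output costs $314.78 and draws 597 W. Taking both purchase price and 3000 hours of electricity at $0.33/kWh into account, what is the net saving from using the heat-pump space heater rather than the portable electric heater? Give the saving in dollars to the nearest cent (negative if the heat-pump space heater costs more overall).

$865.75

portable electric heater: $33.12 + (1756/1000) kW × 3000 h × $0.33 = $33.12 + $1738.44 = $1771.56
heat-pump space heater: $314.78 + (597/1000) kW × 3000 h × $0.33 = $314.78 + $591.03 = $905.81
Saving = $1771.56 − $905.81 = $865.75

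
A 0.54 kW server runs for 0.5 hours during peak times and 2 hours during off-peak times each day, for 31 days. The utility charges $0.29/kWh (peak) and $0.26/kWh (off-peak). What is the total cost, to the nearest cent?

Peak energy = 0.54 kW × 0.5 h × 31 = 8.37 kWh
Off-peak energy = 0.54 kW × 2 h × 31 = 33.48 kWh
Cost = 8.37 × $0.29 + 33.48 × $0.26 = $2.4273 + $8.7048 = $11.13

$11.13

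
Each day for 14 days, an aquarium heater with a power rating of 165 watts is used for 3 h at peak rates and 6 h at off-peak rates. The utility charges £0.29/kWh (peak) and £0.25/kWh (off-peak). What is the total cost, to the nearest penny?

£5.47

Peak energy = 0.165 kW × 3 h × 14 = 6.93 kWh
Off-peak energy = 0.165 kW × 6 h × 14 = 13.86 kWh
Cost = 6.93 × £0.29 + 13.86 × £0.25 = £2.0097 + £3.465 = £5.47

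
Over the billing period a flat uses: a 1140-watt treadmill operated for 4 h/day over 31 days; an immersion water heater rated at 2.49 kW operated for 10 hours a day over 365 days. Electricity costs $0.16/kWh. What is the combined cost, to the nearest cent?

treadmill: Runtime = 4 h/day × 31 days = 124 h
treadmill: 1.14 kW × 124 h = 141.36 kWh
immersion water heater: Runtime = 10 h/day × 365 days = 3650 h
immersion water heater: 2.49 kW × 3650 h = 9088.5 kWh
Total energy = 9229.86 kWh
Cost = 9229.86 × $0.16 = $1476.78

$1476.78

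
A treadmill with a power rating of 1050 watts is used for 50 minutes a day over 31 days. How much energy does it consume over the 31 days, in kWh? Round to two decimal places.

27.13 kWh

Runtime = 50 min × 31 = 1550 min = 25.833333… h
Energy = 1.05 kW × 25.833333… h = 27.125 kWh ≈ 27.13 kWh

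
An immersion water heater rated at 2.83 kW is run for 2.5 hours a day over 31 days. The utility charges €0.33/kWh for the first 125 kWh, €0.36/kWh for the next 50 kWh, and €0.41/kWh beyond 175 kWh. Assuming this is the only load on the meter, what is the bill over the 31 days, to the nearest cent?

€77.42

Runtime = 2.5 h/day × 31 days = 77.5 h
Energy = 2.83 kW × 77.5 h = 219.325 kWh
Tier 1 (0–125 kWh): 125 × €0.33 = €41.25
Tier 2 (125–175 kWh): 50 × €0.36 = €18
Above 175 kWh: 44.325 × €0.41 = €18.17325
Bill = €77.42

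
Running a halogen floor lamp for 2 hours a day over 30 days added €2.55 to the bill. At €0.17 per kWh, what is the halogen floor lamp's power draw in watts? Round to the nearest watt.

Energy = €2.55 ÷ €0.17/kWh = 15 kWh
Runtime = 2 h/day × 30 days = 60 h
Power = 15 kWh ÷ 60 h = 0.25 kW = 250 W

250 W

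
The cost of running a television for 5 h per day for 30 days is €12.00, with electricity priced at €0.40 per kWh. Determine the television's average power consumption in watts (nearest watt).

Energy = €12.00 ÷ €0.40/kWh = 30 kWh
Runtime = 5 h/day × 30 days = 150 h
Power = 30 kWh ÷ 150 h = 0.2 kW = 200 W

200 W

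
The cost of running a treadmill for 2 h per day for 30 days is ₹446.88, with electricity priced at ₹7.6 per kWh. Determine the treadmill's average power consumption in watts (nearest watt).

Energy = ₹446.88 ÷ ₹7.6/kWh = 58.8 kWh
Runtime = 2 h/day × 30 days = 60 h
Power = 58.8 kWh ÷ 60 h = 0.98 kW = 980 W

980 W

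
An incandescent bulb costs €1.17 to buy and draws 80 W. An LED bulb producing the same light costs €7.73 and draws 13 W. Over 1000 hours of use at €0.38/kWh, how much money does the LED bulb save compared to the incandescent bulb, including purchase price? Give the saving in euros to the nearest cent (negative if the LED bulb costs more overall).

incandescent bulb: €1.17 + (80/1000) kW × 1000 h × €0.38 = €1.17 + €30.4 = €31.57
LED bulb: €7.73 + (13/1000) kW × 1000 h × €0.38 = €7.73 + €4.94 = €12.67
Saving = €31.57 − €12.67 = €18.9

€18.90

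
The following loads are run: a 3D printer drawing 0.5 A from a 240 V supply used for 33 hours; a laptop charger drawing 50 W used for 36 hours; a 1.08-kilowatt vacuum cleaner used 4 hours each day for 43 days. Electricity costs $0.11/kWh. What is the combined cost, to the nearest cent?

$21.07

3D printer: Power = 0.5 A × 240 V = 120 W = 0.12 kW
3D printer: 0.12 kW × 33 h = 3.96 kWh
laptop charger: 0.05 kW × 36 h = 1.8 kWh
vacuum cleaner: Runtime = 4 h/day × 43 days = 172 h
vacuum cleaner: 1.08 kW × 172 h = 185.76 kWh
Total energy = 191.52 kWh
Cost = 191.52 × $0.11 = $21.07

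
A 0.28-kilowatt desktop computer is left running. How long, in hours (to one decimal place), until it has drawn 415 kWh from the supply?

Hours = 415 kWh ÷ 0.28 kW = 1482.1 h

1482.1 h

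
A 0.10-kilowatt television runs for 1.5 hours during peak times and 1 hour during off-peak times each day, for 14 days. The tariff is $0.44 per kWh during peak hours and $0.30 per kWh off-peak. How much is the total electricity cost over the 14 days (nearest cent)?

Peak energy = 0.1 kW × 1.5 h × 14 = 2.1 kWh
Off-peak energy = 0.1 kW × 1 h × 14 = 1.4 kWh
Cost = 2.1 × $0.44 + 1.4 × $0.30 = $0.924 + $0.42 = $1.34

$1.34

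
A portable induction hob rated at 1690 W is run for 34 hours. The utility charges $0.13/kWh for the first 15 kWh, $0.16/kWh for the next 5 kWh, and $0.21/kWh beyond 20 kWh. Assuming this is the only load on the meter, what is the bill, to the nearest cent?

$10.62

Energy = 1.69 kW × 34 h = 57.46 kWh
Tier 1 (0–15 kWh): 15 × $0.13 = $1.95
Tier 2 (15–20 kWh): 5 × $0.16 = $0.8
Above 20 kWh: 37.46 × $0.21 = $7.8666
Bill = $10.62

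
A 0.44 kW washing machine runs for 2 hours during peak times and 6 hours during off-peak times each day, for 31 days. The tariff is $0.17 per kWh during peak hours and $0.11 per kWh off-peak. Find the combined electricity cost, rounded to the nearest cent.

$13.64

Peak energy = 0.44 kW × 2 h × 31 = 27.28 kWh
Off-peak energy = 0.44 kW × 6 h × 31 = 81.84 kWh
Cost = 27.28 × $0.17 + 81.84 × $0.11 = $4.6376 + $9.0024 = $13.64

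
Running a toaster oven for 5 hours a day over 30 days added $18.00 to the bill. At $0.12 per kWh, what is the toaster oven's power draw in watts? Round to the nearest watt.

Energy = $18.00 ÷ $0.12/kWh = 150 kWh
Runtime = 5 h/day × 30 days = 150 h
Power = 150 kWh ÷ 150 h = 1 kW = 1000 W

1000 W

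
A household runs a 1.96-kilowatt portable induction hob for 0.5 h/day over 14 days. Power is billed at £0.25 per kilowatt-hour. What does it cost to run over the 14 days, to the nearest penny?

Runtime = 0.5 h/day × 14 days = 7 h
Energy = 1.96 kW × 7 h = 13.72 kWh
Cost = 13.72 kWh × £0.25/kWh = £3.43

£3.43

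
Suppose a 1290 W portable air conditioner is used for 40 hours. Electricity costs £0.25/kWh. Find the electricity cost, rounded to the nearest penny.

Energy = 1.29 kW × 40 h = 51.6 kWh
Cost = 51.6 kWh × £0.25/kWh = £12.90

£12.90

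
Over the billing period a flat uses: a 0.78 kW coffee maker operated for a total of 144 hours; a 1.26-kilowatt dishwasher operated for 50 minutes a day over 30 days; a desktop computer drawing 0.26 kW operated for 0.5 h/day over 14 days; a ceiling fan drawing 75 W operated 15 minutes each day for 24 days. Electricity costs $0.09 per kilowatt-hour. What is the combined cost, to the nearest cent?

coffee maker: 0.78 kW × 144 h = 112.32 kWh
dishwasher: Runtime = 50 min × 30 = 1500 min = 25 h
dishwasher: 1.26 kW × 25 h = 31.5 kWh
desktop computer: Runtime = 0.5 h/day × 14 days = 7 h
desktop computer: 0.26 kW × 7 h = 1.82 kWh
ceiling fan: Runtime = 15 min × 24 = 360 min = 6 h
ceiling fan: 0.075 kW × 6 h = 0.45 kWh
Total energy = 146.09 kWh
Cost = 146.09 × $0.09 = $13.15

$13.15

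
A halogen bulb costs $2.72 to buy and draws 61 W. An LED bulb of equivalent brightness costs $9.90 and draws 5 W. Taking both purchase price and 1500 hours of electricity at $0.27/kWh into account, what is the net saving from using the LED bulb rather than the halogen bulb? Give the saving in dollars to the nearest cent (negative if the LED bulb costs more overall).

$15.50

halogen bulb: $2.72 + (61/1000) kW × 1500 h × $0.27 = $2.72 + $24.705 = $27.425
LED bulb: $9.90 + (5/1000) kW × 1500 h × $0.27 = $9.90 + $2.025 = $11.925
Saving = $27.425 − $11.925 = $15.5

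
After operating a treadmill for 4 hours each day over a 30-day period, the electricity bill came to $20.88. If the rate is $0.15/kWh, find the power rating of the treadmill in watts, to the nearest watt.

1160 W

Energy = $20.88 ÷ $0.15/kWh = 139.2 kWh
Runtime = 4 h/day × 30 days = 120 h
Power = 139.2 kWh ÷ 120 h = 1.16 kW = 1160 W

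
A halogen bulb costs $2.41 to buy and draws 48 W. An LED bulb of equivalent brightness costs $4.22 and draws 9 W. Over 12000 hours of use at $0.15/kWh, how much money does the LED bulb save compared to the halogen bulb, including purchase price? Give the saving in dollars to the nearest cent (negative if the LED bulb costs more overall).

halogen bulb: $2.41 + (48/1000) kW × 12000 h × $0.15 = $2.41 + $86.4 = $88.81
LED bulb: $4.22 + (9/1000) kW × 12000 h × $0.15 = $4.22 + $16.2 = $20.42
Saving = $88.81 − $20.42 = $68.39

$68.39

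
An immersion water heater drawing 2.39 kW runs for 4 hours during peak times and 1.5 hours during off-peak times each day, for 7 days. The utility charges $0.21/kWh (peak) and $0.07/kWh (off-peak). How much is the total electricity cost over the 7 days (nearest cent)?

$15.81

Peak energy = 2.39 kW × 4 h × 7 = 66.92 kWh
Off-peak energy = 2.39 kW × 1.5 h × 7 = 25.095 kWh
Cost = 66.92 × $0.21 + 25.095 × $0.07 = $14.0532 + $1.75665 = $15.81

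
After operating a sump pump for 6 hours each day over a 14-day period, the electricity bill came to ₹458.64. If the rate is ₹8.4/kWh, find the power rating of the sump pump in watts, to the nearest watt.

Energy = ₹458.64 ÷ ₹8.4/kWh = 54.6 kWh
Runtime = 6 h/day × 14 days = 84 h
Power = 54.6 kWh ÷ 84 h = 0.65 kW = 650 W

650 W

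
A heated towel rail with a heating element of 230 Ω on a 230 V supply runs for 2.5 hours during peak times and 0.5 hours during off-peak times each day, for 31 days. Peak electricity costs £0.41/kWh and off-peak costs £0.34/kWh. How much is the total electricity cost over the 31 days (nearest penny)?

£8.52

Power = V²/R = 230²/230 = 230 W = 0.23 kW
Peak energy = 0.23 kW × 2.5 h × 31 = 17.825 kWh
Off-peak energy = 0.23 kW × 0.5 h × 31 = 3.565 kWh
Cost = 17.825 × £0.41 + 3.565 × £0.34 = £7.30825 + £1.2121 = £8.52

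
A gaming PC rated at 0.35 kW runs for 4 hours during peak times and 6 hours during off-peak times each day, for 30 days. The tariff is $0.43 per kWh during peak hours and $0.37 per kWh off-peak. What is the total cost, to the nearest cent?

$41.37

Peak energy = 0.35 kW × 4 h × 30 = 42 kWh
Off-peak energy = 0.35 kW × 6 h × 30 = 63 kWh
Cost = 42 × $0.43 + 63 × $0.37 = $18.06 + $23.31 = $41.37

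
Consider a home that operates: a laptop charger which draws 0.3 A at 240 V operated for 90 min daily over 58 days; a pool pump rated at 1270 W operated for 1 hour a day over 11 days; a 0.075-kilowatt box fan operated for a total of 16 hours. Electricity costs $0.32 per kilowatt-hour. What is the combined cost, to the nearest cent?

laptop charger: Power = 0.3 A × 240 V = 72 W = 0.072 kW
laptop charger: Runtime = 90 min × 58 = 5220 min = 87 h
laptop charger: 0.072 kW × 87 h = 6.264 kWh
pool pump: Runtime = 1 h/day × 11 days = 11 h
pool pump: 1.27 kW × 11 h = 13.97 kWh
box fan: 0.075 kW × 16 h = 1.2 kWh
Total energy = 21.434 kWh
Cost = 21.434 × $0.32 = $6.86

$6.86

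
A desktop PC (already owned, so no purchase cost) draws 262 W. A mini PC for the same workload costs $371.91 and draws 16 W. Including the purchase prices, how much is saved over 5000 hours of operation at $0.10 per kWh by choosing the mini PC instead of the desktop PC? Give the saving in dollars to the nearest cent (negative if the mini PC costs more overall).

-$248.91

desktop PC: $0.00 + (262/1000) kW × 5000 h × $0.10 = $0.00 + $131 = $131
mini PC: $371.91 + (16/1000) kW × 5000 h × $0.10 = $371.91 + $8 = $379.91
Saving = $131 − $379.91 = −$248.91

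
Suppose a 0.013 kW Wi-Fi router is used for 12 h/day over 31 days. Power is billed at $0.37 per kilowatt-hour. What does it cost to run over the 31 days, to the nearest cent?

$1.79

Runtime = 12 h/day × 31 days = 372 h
Energy = 0.013 kW × 372 h = 4.836 kWh
Cost = 4.836 kWh × $0.37/kWh = $1.79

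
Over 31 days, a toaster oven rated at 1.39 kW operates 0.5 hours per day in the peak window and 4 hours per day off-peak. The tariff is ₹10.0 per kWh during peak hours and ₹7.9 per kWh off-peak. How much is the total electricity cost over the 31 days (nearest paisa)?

₹1577.09

Peak energy = 1.39 kW × 0.5 h × 31 = 21.545 kWh
Off-peak energy = 1.39 kW × 4 h × 31 = 172.36 kWh
Cost = 21.545 × ₹10.0 + 172.36 × ₹7.9 = ₹215.45 + ₹1361.644 = ₹1577.09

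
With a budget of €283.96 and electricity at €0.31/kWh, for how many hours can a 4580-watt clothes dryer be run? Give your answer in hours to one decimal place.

200.0 h

Energy available = €283.96 ÷ €0.31/kWh = 916 kWh
Hours = 916 kWh ÷ 4.58 kW = 200.0 h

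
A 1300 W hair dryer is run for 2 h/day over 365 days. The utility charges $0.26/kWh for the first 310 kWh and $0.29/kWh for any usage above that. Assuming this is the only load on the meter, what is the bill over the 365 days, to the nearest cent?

$265.91

Runtime = 2 h/day × 365 days = 730 h
Energy = 1.3 kW × 730 h = 949 kWh
Tier 1 (0–310 kWh): 310 × $0.26 = $80.6
Above 310 kWh: 639 × $0.29 = $185.31
Bill = $265.91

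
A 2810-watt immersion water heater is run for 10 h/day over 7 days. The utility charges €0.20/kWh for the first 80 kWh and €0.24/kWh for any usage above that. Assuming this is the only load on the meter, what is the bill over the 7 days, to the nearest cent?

€44.01

Runtime = 10 h/day × 7 days = 70 h
Energy = 2.81 kW × 70 h = 196.7 kWh
Tier 1 (0–80 kWh): 80 × €0.20 = €16
Above 80 kWh: 116.7 × €0.24 = €28.008
Bill = €44.01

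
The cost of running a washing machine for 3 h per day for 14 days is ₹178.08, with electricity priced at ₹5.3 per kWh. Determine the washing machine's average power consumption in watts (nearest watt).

800 W

Energy = ₹178.08 ÷ ₹5.3/kWh = 33.6 kWh
Runtime = 3 h/day × 14 days = 42 h
Power = 33.6 kWh ÷ 42 h = 0.8 kW = 800 W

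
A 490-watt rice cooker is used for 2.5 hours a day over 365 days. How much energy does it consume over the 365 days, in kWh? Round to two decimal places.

Runtime = 2.5 h/day × 365 days = 912.5 h
Energy = 0.49 kW × 912.5 h = 447.125 kWh ≈ 447.13 kWh

447.13 kWh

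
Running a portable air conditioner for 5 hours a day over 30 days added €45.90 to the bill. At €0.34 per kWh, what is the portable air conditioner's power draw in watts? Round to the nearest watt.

900 W

Energy = €45.90 ÷ €0.34/kWh = 135 kWh
Runtime = 5 h/day × 30 days = 150 h
Power = 135 kWh ÷ 150 h = 0.9 kW = 900 W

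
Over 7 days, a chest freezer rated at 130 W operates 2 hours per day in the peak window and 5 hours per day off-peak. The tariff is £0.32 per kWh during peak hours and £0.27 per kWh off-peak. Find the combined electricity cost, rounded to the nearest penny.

£1.81

Peak energy = 0.13 kW × 2 h × 7 = 1.82 kWh
Off-peak energy = 0.13 kW × 5 h × 7 = 4.55 kWh
Cost = 1.82 × £0.32 + 4.55 × £0.27 = £0.5824 + £1.2285 = £1.81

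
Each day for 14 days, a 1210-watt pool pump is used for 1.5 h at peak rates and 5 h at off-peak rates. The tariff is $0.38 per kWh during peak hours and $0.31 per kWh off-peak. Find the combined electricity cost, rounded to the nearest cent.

Peak energy = 1.21 kW × 1.5 h × 14 = 25.41 kWh
Off-peak energy = 1.21 kW × 5 h × 14 = 84.7 kWh
Cost = 25.41 × $0.38 + 84.7 × $0.31 = $9.6558 + $26.257 = $35.91

$35.91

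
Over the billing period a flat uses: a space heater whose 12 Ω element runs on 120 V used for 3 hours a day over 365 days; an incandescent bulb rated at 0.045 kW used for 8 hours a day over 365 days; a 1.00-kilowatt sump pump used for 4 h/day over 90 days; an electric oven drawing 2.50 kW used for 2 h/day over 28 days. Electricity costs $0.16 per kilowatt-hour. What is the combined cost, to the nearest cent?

space heater: Power = V²/R = 120²/12 = 1200 W = 1.2 kW
space heater: Runtime = 3 h/day × 365 days = 1095 h
space heater: 1.2 kW × 1095 h = 1314 kWh
incandescent bulb: Runtime = 8 h/day × 365 days = 2920 h
incandescent bulb: 0.045 kW × 2920 h = 131.4 kWh
sump pump: Runtime = 4 h/day × 90 days = 360 h
sump pump: 1 kW × 360 h = 360 kWh
electric oven: Runtime = 2 h/day × 28 days = 56 h
electric oven: 2.5 kW × 56 h = 140 kWh
Total energy = 1945.4 kWh
Cost = 1945.4 × $0.16 = $311.26

$311.26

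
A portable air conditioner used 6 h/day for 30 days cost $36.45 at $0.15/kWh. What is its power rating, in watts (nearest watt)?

1350 W

Energy = $36.45 ÷ $0.15/kWh = 243 kWh
Runtime = 6 h/day × 30 days = 180 h
Power = 243 kWh ÷ 180 h = 1.35 kW = 1350 W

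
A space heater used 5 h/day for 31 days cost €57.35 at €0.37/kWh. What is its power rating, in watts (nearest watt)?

1000 W

Energy = €57.35 ÷ €0.37/kWh = 155 kWh
Runtime = 5 h/day × 31 days = 155 h
Power = 155 kWh ÷ 155 h = 1 kW = 1000 W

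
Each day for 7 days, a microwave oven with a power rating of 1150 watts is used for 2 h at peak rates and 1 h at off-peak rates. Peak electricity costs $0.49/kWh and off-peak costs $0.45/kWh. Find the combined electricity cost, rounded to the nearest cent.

Peak energy = 1.15 kW × 2 h × 7 = 16.1 kWh
Off-peak energy = 1.15 kW × 1 h × 7 = 8.05 kWh
Cost = 16.1 × $0.49 + 8.05 × $0.45 = $7.889 + $3.6225 = $11.51

$11.51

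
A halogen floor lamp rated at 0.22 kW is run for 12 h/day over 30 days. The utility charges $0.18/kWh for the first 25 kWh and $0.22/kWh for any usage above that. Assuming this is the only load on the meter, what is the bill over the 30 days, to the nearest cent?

$16.42

Runtime = 12 h/day × 30 days = 360 h
Energy = 0.22 kW × 360 h = 79.2 kWh
Tier 1 (0–25 kWh): 25 × $0.18 = $4.5
Above 25 kWh: 54.2 × $0.22 = $11.924
Bill = $16.42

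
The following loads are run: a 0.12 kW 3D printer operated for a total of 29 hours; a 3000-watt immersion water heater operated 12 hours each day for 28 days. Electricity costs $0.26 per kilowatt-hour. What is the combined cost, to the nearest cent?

$262.98

3D printer: 0.12 kW × 29 h = 3.48 kWh
immersion water heater: Runtime = 12 h/day × 28 days = 336 h
immersion water heater: 3 kW × 336 h = 1008 kWh
Total energy = 1011.48 kWh
Cost = 1011.48 × $0.26 = $262.98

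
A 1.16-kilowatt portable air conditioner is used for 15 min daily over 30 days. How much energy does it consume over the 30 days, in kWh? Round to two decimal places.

8.70 kWh

Runtime = 15 min × 30 = 450 min = 7.5 h
Energy = 1.16 kW × 7.5 h = 8.7 kWh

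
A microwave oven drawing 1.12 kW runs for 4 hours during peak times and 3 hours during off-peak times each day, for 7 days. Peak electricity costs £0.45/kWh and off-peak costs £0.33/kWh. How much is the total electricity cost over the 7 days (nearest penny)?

Peak energy = 1.12 kW × 4 h × 7 = 31.36 kWh
Off-peak energy = 1.12 kW × 3 h × 7 = 23.52 kWh
Cost = 31.36 × £0.45 + 23.52 × £0.33 = £14.112 + £7.7616 = £21.87

£21.87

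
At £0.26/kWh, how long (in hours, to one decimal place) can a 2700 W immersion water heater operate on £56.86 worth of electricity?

Energy available = £56.86 ÷ £0.26/kWh = 218.6923 kWh
Hours = 218.6923 kWh ÷ 2.7 kW = 81.0 h

81.0 h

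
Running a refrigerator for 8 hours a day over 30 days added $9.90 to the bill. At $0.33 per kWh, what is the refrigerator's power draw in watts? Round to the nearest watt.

125 W

Energy = $9.90 ÷ $0.33/kWh = 30 kWh
Runtime = 8 h/day × 30 days = 240 h
Power = 30 kWh ÷ 240 h = 0.125 kW = 125 W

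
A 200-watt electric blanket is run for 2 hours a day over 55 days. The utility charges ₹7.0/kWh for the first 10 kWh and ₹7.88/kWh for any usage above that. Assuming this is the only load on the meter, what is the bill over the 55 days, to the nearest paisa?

Runtime = 2 h/day × 55 days = 110 h
Energy = 0.2 kW × 110 h = 22 kWh
Tier 1 (0–10 kWh): 10 × ₹7.0 = ₹70
Above 10 kWh: 12 × ₹7.88 = ₹94.56
Bill = ₹164.56

₹164.56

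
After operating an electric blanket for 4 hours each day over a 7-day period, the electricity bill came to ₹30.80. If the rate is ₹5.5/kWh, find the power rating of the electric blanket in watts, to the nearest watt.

Energy = ₹30.80 ÷ ₹5.5/kWh = 5.6 kWh
Runtime = 4 h/day × 7 days = 28 h
Power = 5.6 kWh ÷ 28 h = 0.2 kW = 200 W

200 W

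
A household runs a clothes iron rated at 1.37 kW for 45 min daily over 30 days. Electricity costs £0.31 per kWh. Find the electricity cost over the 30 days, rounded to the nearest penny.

£9.56

Runtime = 45 min × 30 = 1350 min = 22.5 h
Energy = 1.37 kW × 22.5 h = 30.825 kWh
Cost = 30.825 kWh × £0.31/kWh = £9.56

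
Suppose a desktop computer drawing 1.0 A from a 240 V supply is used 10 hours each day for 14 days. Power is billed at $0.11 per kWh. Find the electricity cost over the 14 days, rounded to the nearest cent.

Power = 1.0 A × 240 V = 240 W = 0.24 kW
Runtime = 10 h/day × 14 days = 140 h
Energy = 0.24 kW × 140 h = 33.6 kWh
Cost = 33.6 kWh × $0.11/kWh = $3.70

$3.70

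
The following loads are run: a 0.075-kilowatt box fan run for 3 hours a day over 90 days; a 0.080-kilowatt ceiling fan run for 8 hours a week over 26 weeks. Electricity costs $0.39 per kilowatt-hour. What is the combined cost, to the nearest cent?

$14.39

box fan: Runtime = 3 h/day × 90 days = 270 h
box fan: 0.075 kW × 270 h = 20.25 kWh
ceiling fan: Runtime = 8 h/week × 26 weeks = 208 h
ceiling fan: 0.08 kW × 208 h = 16.64 kWh
Total energy = 36.89 kWh
Cost = 36.89 × $0.39 = $14.39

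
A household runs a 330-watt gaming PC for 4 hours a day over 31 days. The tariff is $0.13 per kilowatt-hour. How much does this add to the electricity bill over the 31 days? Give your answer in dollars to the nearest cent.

Runtime = 4 h/day × 31 days = 124 h
Energy = 0.33 kW × 124 h = 40.92 kWh
Cost = 40.92 kWh × $0.13/kWh = $5.32

$5.32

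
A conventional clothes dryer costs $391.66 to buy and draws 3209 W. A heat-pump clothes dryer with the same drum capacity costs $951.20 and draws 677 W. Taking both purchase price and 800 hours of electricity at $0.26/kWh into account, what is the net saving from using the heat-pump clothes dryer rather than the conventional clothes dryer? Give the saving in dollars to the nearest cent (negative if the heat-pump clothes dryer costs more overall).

conventional clothes dryer: $391.66 + (3209/1000) kW × 800 h × $0.26 = $391.66 + $667.472 = $1059.132
heat-pump clothes dryer: $951.20 + (677/1000) kW × 800 h × $0.26 = $951.20 + $140.816 = $1092.016
Saving = $1059.132 − $1092.016 = −$32.884 → -$32.88

-$32.88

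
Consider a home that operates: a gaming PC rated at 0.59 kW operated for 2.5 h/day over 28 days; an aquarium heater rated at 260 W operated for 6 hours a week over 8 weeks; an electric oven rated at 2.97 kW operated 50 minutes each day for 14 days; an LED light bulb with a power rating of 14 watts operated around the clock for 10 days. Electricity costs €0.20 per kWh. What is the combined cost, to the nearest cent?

gaming PC: Runtime = 2.5 h/day × 28 days = 70 h
gaming PC: 0.59 kW × 70 h = 41.3 kWh
aquarium heater: Runtime = 6 h/week × 8 weeks = 48 h
aquarium heater: 0.26 kW × 48 h = 12.48 kWh
electric oven: Runtime = 50 min × 14 = 700 min = 11.666666… h
electric oven: 2.97 kW × 11.666666… h = 34.65 kWh
LED light bulb: Runtime = 24 h × 10 = 240 h
LED light bulb: 0.014 kW × 240 h = 3.36 kWh
Total energy = 91.79 kWh
Cost = 91.79 × €0.20 = €18.36

€18.36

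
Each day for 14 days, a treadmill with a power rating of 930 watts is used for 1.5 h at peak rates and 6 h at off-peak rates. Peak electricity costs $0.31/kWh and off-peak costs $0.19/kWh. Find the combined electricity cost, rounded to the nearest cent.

Peak energy = 0.93 kW × 1.5 h × 14 = 19.53 kWh
Off-peak energy = 0.93 kW × 6 h × 14 = 78.12 kWh
Cost = 19.53 × $0.31 + 78.12 × $0.19 = $6.0543 + $14.8428 = $20.90

$20.90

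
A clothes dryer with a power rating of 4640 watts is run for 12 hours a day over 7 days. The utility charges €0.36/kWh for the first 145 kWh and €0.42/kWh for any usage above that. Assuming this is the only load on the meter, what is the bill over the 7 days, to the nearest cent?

€155.00

Runtime = 12 h/day × 7 days = 84 h
Energy = 4.64 kW × 84 h = 389.76 kWh
Tier 1 (0–145 kWh): 145 × €0.36 = €52.2
Above 145 kWh: 244.76 × €0.42 = €102.7992
Bill = €155.00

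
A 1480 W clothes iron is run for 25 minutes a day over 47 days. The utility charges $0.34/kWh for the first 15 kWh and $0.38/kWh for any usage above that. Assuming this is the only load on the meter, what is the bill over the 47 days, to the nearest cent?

$10.41

Runtime = 25 min × 47 = 1175 min = 19.583333… h
Energy = 1.48 kW × 19.583333… h = 28.983333… kWh
Tier 1 (0–15 kWh): 15 × $0.34 = $5.1
Above 15 kWh: 13.983333… × $0.38 = $5.313666…
Bill = $10.41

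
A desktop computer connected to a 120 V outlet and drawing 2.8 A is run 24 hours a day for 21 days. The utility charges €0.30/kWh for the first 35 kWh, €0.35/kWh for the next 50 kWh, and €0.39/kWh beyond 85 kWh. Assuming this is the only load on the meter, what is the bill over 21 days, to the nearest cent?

€60.89

Power = 2.8 A × 120 V = 336 W = 0.336 kW
Runtime = 24 h × 21 = 504 h
Energy = 0.336 kW × 504 h = 169.344 kWh
Tier 1 (0–35 kWh): 35 × €0.30 = €10.5
Tier 2 (35–85 kWh): 50 × €0.35 = €17.5
Above 85 kWh: 84.344 × €0.39 = €32.89416
Bill = €60.89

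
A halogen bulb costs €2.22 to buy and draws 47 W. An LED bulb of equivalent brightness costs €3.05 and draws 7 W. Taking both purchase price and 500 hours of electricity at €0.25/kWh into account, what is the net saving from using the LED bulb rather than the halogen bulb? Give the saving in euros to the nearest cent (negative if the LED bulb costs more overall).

halogen bulb: €2.22 + (47/1000) kW × 500 h × €0.25 = €2.22 + €5.875 = €8.095
LED bulb: €3.05 + (7/1000) kW × 500 h × €0.25 = €3.05 + €0.875 = €3.925
Saving = €8.095 − €3.925 = €4.17

€4.17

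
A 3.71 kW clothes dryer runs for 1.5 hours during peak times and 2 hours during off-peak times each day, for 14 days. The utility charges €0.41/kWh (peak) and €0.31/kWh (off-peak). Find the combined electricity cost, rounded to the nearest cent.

Peak energy = 3.71 kW × 1.5 h × 14 = 77.91 kWh
Off-peak energy = 3.71 kW × 2 h × 14 = 103.88 kWh
Cost = 77.91 × €0.41 + 103.88 × €0.31 = €31.9431 + €32.2028 = €64.15

€64.15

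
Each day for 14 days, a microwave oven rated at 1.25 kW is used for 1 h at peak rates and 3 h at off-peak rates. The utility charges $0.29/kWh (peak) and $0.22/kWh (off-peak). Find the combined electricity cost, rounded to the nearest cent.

Peak energy = 1.25 kW × 1 h × 14 = 17.5 kWh
Off-peak energy = 1.25 kW × 3 h × 14 = 52.5 kWh
Cost = 17.5 × $0.29 + 52.5 × $0.22 = $5.075 + $11.55 = $16.63

$16.63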